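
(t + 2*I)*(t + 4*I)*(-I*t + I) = -I*t^3 + 6*t^2 + I*t^2 - 6*t + 8*I*t - 8*I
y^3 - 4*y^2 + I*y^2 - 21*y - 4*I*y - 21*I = (y - 7)*(y + 3)*(y + I)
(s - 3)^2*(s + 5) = s^3 - s^2 - 21*s + 45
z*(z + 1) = z^2 + z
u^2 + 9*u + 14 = (u + 2)*(u + 7)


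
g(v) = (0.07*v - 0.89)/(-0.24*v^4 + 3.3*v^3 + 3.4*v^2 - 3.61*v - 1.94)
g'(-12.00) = 0.00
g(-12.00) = 0.00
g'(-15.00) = 0.00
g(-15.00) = 0.00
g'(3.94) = 0.00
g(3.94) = -0.00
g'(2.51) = 0.02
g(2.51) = -0.01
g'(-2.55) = 0.05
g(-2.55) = 0.03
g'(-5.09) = 0.00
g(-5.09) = 0.00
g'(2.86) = 0.01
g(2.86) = -0.01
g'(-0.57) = -10.96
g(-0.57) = -1.59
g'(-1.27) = 10.14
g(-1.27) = -1.31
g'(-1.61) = 2.05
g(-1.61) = 0.37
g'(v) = (0.07*v - 0.89)*(0.96*v^3 - 9.9*v^2 - 6.8*v + 3.61)/(-0.24*v^4 + 3.3*v^3 + 3.4*v^2 - 3.61*v - 1.94)^2 + 0.07/(-0.24*v^4 + 3.3*v^3 + 3.4*v^2 - 3.61*v - 1.94) = (0.0504*v^4 - 1.3164*v^3 + 8.573*v^2 + 6.052*v - 3.3487)/(0.0576*v^8 - 1.584*v^7 + 9.258*v^6 + 24.1728*v^5 - 11.3348*v^4 - 37.352*v^3 - 0.1599*v^2 + 14.0068*v + 3.7636)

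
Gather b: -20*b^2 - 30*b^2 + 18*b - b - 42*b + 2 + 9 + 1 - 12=-50*b^2 - 25*b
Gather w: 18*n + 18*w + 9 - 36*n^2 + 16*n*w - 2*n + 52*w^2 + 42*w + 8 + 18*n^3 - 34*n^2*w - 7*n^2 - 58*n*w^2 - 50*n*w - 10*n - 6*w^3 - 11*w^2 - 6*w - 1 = 18*n^3 - 43*n^2 + 6*n - 6*w^3 + w^2*(41 - 58*n) + w*(-34*n^2 - 34*n + 54) + 16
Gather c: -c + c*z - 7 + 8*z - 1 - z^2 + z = c*(z - 1) - z^2 + 9*z - 8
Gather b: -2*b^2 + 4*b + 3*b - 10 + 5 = -2*b^2 + 7*b - 5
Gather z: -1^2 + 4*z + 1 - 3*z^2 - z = -3*z^2 + 3*z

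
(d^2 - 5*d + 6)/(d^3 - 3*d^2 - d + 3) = (d - 2)/(d^2 - 1)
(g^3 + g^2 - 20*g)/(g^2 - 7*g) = (g^2 + g - 20)/(g - 7)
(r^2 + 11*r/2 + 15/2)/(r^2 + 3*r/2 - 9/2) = (2*r + 5)/(2*r - 3)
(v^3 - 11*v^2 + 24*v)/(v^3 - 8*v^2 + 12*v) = (v^2 - 11*v + 24)/(v^2 - 8*v + 12)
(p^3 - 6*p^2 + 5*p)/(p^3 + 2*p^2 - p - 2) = p*(p - 5)/(p^2 + 3*p + 2)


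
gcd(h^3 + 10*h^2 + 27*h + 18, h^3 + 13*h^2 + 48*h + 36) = h^2 + 7*h + 6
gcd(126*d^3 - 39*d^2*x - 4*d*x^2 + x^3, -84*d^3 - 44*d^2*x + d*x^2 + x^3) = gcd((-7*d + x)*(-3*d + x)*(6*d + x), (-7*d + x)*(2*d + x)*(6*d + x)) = -42*d^2 - d*x + x^2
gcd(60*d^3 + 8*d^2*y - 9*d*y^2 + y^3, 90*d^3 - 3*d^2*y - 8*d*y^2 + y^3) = 30*d^2 - 11*d*y + y^2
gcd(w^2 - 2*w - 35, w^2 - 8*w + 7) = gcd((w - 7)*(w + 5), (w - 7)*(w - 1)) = w - 7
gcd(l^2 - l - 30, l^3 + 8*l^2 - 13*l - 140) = l + 5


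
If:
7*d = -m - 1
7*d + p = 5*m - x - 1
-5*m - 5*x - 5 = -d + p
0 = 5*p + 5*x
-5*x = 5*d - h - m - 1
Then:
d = -1/7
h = -57/7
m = 0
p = 9/7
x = -9/7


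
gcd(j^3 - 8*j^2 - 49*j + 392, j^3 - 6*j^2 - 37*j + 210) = j - 7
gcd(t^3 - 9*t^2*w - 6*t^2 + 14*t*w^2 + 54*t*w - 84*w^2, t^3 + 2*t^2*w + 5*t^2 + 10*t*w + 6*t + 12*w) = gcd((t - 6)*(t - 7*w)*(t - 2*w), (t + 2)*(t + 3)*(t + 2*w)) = 1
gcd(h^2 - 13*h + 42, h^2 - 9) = 1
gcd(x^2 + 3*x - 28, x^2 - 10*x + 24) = x - 4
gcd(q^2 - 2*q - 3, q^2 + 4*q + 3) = q + 1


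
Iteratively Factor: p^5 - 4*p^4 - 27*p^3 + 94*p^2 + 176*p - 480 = (p - 2)*(p^4 - 2*p^3 - 31*p^2 + 32*p + 240) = (p - 5)*(p - 2)*(p^3 + 3*p^2 - 16*p - 48) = (p - 5)*(p - 2)*(p + 4)*(p^2 - p - 12) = (p - 5)*(p - 4)*(p - 2)*(p + 4)*(p + 3)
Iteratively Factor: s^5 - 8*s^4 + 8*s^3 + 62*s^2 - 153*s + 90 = (s - 2)*(s^4 - 6*s^3 - 4*s^2 + 54*s - 45) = (s - 3)*(s - 2)*(s^3 - 3*s^2 - 13*s + 15) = (s - 5)*(s - 3)*(s - 2)*(s^2 + 2*s - 3) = (s - 5)*(s - 3)*(s - 2)*(s + 3)*(s - 1)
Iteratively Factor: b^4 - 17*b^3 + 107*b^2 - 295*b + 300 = (b - 4)*(b^3 - 13*b^2 + 55*b - 75) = (b - 4)*(b - 3)*(b^2 - 10*b + 25) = (b - 5)*(b - 4)*(b - 3)*(b - 5)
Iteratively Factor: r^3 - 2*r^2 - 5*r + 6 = (r + 2)*(r^2 - 4*r + 3) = (r - 3)*(r + 2)*(r - 1)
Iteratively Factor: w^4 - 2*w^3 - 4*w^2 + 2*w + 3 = (w + 1)*(w^3 - 3*w^2 - w + 3) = (w - 3)*(w + 1)*(w^2 - 1) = (w - 3)*(w + 1)^2*(w - 1)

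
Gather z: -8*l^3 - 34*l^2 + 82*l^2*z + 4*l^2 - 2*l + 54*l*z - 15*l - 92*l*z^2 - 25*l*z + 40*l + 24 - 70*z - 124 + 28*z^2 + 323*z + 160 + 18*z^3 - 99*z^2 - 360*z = -8*l^3 - 30*l^2 + 23*l + 18*z^3 + z^2*(-92*l - 71) + z*(82*l^2 + 29*l - 107) + 60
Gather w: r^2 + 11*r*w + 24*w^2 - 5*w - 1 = r^2 + 24*w^2 + w*(11*r - 5) - 1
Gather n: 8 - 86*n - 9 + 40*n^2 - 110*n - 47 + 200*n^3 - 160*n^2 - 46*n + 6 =200*n^3 - 120*n^2 - 242*n - 42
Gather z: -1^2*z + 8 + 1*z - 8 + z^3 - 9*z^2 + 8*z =z^3 - 9*z^2 + 8*z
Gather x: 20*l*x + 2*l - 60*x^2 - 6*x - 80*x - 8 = 2*l - 60*x^2 + x*(20*l - 86) - 8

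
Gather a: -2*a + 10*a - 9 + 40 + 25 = 8*a + 56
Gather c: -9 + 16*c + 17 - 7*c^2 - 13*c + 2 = -7*c^2 + 3*c + 10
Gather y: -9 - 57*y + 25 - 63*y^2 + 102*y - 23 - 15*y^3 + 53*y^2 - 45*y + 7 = -15*y^3 - 10*y^2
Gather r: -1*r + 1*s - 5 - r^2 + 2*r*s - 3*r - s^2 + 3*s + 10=-r^2 + r*(2*s - 4) - s^2 + 4*s + 5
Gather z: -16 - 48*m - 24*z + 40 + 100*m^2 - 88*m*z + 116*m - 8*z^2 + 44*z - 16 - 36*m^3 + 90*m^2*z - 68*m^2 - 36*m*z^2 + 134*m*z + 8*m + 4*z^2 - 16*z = -36*m^3 + 32*m^2 + 76*m + z^2*(-36*m - 4) + z*(90*m^2 + 46*m + 4) + 8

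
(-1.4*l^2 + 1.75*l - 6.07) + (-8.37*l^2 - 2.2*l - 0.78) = -9.77*l^2 - 0.45*l - 6.85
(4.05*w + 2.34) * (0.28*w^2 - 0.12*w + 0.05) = 1.134*w^3 + 0.1692*w^2 - 0.0783*w + 0.117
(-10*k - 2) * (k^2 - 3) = -10*k^3 - 2*k^2 + 30*k + 6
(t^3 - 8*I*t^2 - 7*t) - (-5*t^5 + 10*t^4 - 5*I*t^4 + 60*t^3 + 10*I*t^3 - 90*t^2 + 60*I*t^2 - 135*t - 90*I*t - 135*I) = 5*t^5 - 10*t^4 + 5*I*t^4 - 59*t^3 - 10*I*t^3 + 90*t^2 - 68*I*t^2 + 128*t + 90*I*t + 135*I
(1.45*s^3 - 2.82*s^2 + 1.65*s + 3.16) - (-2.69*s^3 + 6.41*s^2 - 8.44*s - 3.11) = 4.14*s^3 - 9.23*s^2 + 10.09*s + 6.27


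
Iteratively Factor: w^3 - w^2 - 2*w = (w + 1)*(w^2 - 2*w) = (w - 2)*(w + 1)*(w)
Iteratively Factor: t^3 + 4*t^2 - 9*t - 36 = (t + 4)*(t^2 - 9) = (t - 3)*(t + 4)*(t + 3)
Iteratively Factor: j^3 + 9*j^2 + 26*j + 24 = (j + 3)*(j^2 + 6*j + 8) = (j + 2)*(j + 3)*(j + 4)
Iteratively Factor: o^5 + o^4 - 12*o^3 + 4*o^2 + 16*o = (o - 2)*(o^4 + 3*o^3 - 6*o^2 - 8*o) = (o - 2)*(o + 4)*(o^3 - o^2 - 2*o) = (o - 2)^2*(o + 4)*(o^2 + o) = o*(o - 2)^2*(o + 4)*(o + 1)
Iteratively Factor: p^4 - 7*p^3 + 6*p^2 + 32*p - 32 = (p + 2)*(p^3 - 9*p^2 + 24*p - 16) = (p - 1)*(p + 2)*(p^2 - 8*p + 16) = (p - 4)*(p - 1)*(p + 2)*(p - 4)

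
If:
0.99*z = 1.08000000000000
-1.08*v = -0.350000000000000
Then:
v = 0.32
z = 1.09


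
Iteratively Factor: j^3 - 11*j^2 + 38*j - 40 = (j - 5)*(j^2 - 6*j + 8) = (j - 5)*(j - 2)*(j - 4)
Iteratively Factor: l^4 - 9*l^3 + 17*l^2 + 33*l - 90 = (l - 3)*(l^3 - 6*l^2 - l + 30) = (l - 3)*(l + 2)*(l^2 - 8*l + 15) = (l - 3)^2*(l + 2)*(l - 5)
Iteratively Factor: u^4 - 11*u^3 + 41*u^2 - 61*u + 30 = (u - 2)*(u^3 - 9*u^2 + 23*u - 15) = (u - 2)*(u - 1)*(u^2 - 8*u + 15) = (u - 5)*(u - 2)*(u - 1)*(u - 3)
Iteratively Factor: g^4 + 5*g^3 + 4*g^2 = (g)*(g^3 + 5*g^2 + 4*g) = g^2*(g^2 + 5*g + 4) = g^2*(g + 4)*(g + 1)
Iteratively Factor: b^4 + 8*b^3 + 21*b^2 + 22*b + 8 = (b + 1)*(b^3 + 7*b^2 + 14*b + 8) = (b + 1)*(b + 2)*(b^2 + 5*b + 4) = (b + 1)*(b + 2)*(b + 4)*(b + 1)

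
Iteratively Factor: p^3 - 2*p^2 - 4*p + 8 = (p + 2)*(p^2 - 4*p + 4) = (p - 2)*(p + 2)*(p - 2)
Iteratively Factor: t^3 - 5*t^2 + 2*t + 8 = (t + 1)*(t^2 - 6*t + 8) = (t - 4)*(t + 1)*(t - 2)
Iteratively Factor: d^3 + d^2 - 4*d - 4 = (d + 1)*(d^2 - 4) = (d + 1)*(d + 2)*(d - 2)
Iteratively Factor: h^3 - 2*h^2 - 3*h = (h - 3)*(h^2 + h) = (h - 3)*(h + 1)*(h)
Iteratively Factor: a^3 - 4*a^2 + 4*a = (a)*(a^2 - 4*a + 4) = a*(a - 2)*(a - 2)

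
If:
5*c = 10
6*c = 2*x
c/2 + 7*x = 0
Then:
No Solution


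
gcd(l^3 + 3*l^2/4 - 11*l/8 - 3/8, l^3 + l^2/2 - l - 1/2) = l - 1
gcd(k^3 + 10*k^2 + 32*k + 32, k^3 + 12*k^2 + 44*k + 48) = k^2 + 6*k + 8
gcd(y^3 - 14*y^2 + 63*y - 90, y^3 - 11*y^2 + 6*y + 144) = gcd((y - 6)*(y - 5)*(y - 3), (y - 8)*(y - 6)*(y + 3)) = y - 6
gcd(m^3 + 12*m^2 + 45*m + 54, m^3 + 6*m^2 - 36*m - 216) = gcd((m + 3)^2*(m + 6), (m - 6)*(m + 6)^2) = m + 6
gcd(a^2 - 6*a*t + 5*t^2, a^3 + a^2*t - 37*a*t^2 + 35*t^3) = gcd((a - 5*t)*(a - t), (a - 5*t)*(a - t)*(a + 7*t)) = a^2 - 6*a*t + 5*t^2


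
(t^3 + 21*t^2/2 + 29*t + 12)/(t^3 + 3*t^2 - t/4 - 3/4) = 2*(t^2 + 10*t + 24)/(2*t^2 + 5*t - 3)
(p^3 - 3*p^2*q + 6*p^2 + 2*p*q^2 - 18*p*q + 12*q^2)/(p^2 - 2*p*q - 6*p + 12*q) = (p^2 - p*q + 6*p - 6*q)/(p - 6)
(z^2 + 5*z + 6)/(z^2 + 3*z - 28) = (z^2 + 5*z + 6)/(z^2 + 3*z - 28)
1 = 1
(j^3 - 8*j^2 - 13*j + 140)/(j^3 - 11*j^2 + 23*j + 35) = (j + 4)/(j + 1)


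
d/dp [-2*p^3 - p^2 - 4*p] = -6*p^2 - 2*p - 4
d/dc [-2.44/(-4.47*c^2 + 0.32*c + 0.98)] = (0.7808 - 21.8136*c)/(-4.47*c^2 + 0.32*c + 0.98)^2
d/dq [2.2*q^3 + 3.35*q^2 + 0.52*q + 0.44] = 6.6*q^2 + 6.7*q + 0.52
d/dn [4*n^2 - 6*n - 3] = 8*n - 6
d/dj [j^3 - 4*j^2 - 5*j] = 3*j^2 - 8*j - 5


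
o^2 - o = o*(o - 1)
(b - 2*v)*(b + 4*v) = b^2 + 2*b*v - 8*v^2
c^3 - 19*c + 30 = (c - 3)*(c - 2)*(c + 5)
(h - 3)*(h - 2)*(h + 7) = h^3 + 2*h^2 - 29*h + 42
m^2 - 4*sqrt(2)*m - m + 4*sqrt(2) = (m - 1)*(m - 4*sqrt(2))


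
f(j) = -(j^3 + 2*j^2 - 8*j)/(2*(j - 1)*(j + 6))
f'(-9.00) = 0.26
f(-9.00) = 8.25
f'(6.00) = -0.47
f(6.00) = -2.00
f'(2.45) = -0.57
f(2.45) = -0.29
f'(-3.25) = 0.39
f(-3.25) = 0.55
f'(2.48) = -0.57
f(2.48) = -0.31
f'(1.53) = -1.65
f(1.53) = 0.50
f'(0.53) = -1.96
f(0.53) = -0.57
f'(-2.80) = 0.14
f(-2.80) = 0.66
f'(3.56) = -0.48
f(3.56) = -0.86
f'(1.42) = -2.40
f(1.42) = 0.72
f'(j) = -(3*j^2 + 4*j - 8)/(2*(j - 1)*(j + 6)) + (j^3 + 2*j^2 - 8*j)/(2*(j - 1)*(j + 6)^2) + (j^3 + 2*j^2 - 8*j)/(2*(j - 1)^2*(j + 6)) = (-j^4 - 10*j^3 + 24*j - 48)/(2*(j^4 + 10*j^3 + 13*j^2 - 60*j + 36))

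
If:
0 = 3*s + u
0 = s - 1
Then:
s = 1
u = -3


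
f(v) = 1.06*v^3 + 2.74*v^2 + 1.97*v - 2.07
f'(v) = 3.18*v^2 + 5.48*v + 1.97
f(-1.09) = -2.33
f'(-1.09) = -0.23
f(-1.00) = -2.36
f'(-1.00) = -0.33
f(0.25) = -1.39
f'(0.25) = 3.54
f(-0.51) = -2.50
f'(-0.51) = 0.00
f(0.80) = 1.80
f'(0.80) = 8.39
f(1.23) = 6.47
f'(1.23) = 13.52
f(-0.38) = -2.48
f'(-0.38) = 0.35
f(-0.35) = -2.47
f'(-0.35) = 0.44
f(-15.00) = -2992.62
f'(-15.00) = 635.27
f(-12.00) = -1462.83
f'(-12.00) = 394.13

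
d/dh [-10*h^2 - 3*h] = -20*h - 3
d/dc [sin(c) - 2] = cos(c)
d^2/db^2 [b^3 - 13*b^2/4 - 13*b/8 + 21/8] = 6*b - 13/2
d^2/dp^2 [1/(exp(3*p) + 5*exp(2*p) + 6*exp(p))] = (-(exp(2*p) + 5*exp(p) + 6)*(9*exp(2*p) + 20*exp(p) + 6) + 2*(3*exp(2*p) + 10*exp(p) + 6)^2)*exp(-p)/(exp(2*p) + 5*exp(p) + 6)^3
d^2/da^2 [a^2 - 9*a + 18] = 2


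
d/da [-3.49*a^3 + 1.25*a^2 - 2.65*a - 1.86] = -10.47*a^2 + 2.5*a - 2.65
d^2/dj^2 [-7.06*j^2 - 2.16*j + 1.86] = -14.1200000000000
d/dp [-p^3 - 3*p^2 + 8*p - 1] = -3*p^2 - 6*p + 8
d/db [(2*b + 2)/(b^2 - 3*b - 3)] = 2*b*(-b - 2)/(b^4 - 6*b^3 + 3*b^2 + 18*b + 9)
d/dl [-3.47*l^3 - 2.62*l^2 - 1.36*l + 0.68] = -10.41*l^2 - 5.24*l - 1.36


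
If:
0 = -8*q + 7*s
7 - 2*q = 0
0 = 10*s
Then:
No Solution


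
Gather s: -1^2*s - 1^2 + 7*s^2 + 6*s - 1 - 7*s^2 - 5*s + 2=0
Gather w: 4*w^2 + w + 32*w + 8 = 4*w^2 + 33*w + 8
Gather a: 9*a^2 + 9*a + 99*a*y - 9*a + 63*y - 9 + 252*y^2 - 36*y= 9*a^2 + 99*a*y + 252*y^2 + 27*y - 9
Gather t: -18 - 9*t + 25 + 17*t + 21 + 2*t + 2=10*t + 30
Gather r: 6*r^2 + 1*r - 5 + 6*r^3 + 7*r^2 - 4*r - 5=6*r^3 + 13*r^2 - 3*r - 10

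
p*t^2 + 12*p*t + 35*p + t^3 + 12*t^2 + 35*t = (p + t)*(t + 5)*(t + 7)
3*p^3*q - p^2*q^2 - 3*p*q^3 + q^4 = q*(-3*p + q)*(-p + q)*(p + q)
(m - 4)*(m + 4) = m^2 - 16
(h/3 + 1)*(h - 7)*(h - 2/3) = h^3/3 - 14*h^2/9 - 55*h/9 + 14/3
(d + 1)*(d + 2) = d^2 + 3*d + 2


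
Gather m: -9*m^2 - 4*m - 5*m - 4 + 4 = -9*m^2 - 9*m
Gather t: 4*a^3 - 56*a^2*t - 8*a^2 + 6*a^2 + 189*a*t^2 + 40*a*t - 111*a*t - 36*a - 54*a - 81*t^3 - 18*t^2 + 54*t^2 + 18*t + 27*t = 4*a^3 - 2*a^2 - 90*a - 81*t^3 + t^2*(189*a + 36) + t*(-56*a^2 - 71*a + 45)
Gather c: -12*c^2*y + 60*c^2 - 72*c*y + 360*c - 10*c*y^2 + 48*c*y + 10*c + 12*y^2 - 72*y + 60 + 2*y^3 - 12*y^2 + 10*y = c^2*(60 - 12*y) + c*(-10*y^2 - 24*y + 370) + 2*y^3 - 62*y + 60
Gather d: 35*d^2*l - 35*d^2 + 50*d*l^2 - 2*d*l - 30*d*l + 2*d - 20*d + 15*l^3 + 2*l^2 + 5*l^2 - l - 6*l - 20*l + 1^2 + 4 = d^2*(35*l - 35) + d*(50*l^2 - 32*l - 18) + 15*l^3 + 7*l^2 - 27*l + 5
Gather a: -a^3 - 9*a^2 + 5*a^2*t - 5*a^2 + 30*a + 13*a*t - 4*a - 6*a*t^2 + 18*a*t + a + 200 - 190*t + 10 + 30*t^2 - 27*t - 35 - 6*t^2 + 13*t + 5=-a^3 + a^2*(5*t - 14) + a*(-6*t^2 + 31*t + 27) + 24*t^2 - 204*t + 180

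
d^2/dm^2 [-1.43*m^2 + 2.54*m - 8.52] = -2.86000000000000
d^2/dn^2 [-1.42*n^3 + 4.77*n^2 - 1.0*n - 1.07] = 9.54 - 8.52*n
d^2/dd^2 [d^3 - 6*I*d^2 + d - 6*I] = 6*d - 12*I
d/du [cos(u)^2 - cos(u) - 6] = sin(u) - sin(2*u)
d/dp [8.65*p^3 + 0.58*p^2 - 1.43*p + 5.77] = 25.95*p^2 + 1.16*p - 1.43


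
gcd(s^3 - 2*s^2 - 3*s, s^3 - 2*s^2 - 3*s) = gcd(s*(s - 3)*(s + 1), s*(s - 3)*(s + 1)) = s^3 - 2*s^2 - 3*s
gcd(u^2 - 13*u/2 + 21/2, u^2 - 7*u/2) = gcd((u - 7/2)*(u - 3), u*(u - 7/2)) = u - 7/2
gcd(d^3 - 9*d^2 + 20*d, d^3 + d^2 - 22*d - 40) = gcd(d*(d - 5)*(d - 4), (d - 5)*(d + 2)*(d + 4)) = d - 5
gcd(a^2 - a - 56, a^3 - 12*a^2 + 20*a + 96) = a - 8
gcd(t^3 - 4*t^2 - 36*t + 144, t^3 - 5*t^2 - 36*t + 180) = t^2 - 36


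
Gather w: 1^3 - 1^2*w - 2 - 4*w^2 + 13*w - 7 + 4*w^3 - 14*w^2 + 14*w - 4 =4*w^3 - 18*w^2 + 26*w - 12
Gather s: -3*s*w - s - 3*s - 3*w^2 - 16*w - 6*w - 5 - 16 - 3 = s*(-3*w - 4) - 3*w^2 - 22*w - 24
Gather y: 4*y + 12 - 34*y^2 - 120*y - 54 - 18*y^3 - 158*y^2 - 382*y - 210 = -18*y^3 - 192*y^2 - 498*y - 252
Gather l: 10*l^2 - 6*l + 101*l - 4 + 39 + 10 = 10*l^2 + 95*l + 45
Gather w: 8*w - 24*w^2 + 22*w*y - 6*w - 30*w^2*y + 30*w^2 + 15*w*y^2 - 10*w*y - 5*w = w^2*(6 - 30*y) + w*(15*y^2 + 12*y - 3)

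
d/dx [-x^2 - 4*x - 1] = -2*x - 4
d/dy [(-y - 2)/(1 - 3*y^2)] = (3*y^2 - 6*y*(y + 2) - 1)/(3*y^2 - 1)^2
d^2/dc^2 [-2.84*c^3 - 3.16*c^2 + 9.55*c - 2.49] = -17.04*c - 6.32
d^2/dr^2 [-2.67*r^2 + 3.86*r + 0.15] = -5.34000000000000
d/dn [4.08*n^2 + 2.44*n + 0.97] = 8.16*n + 2.44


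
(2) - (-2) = 4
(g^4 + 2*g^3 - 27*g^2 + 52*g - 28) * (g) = g^5 + 2*g^4 - 27*g^3 + 52*g^2 - 28*g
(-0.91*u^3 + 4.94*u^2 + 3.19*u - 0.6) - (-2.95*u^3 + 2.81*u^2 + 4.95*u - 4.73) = 2.04*u^3 + 2.13*u^2 - 1.76*u + 4.13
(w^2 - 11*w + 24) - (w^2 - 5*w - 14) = 38 - 6*w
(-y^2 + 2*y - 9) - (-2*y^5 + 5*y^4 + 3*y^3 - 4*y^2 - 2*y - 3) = 2*y^5 - 5*y^4 - 3*y^3 + 3*y^2 + 4*y - 6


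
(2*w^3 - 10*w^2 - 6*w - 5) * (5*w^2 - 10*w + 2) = 10*w^5 - 70*w^4 + 74*w^3 + 15*w^2 + 38*w - 10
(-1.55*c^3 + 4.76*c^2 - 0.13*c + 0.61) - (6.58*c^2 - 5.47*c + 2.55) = -1.55*c^3 - 1.82*c^2 + 5.34*c - 1.94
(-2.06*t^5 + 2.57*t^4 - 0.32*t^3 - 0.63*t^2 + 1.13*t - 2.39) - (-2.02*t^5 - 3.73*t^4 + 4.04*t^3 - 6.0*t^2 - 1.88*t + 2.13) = -0.04*t^5 + 6.3*t^4 - 4.36*t^3 + 5.37*t^2 + 3.01*t - 4.52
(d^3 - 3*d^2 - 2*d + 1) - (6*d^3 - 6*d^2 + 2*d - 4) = -5*d^3 + 3*d^2 - 4*d + 5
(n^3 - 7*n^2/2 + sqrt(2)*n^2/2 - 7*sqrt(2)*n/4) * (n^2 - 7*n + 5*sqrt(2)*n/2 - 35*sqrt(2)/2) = n^5 - 21*n^4/2 + 3*sqrt(2)*n^4 - 63*sqrt(2)*n^3/2 + 27*n^3 - 105*n^2/4 + 147*sqrt(2)*n^2/2 + 245*n/4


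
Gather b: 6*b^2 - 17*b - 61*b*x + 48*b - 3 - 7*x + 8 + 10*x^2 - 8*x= 6*b^2 + b*(31 - 61*x) + 10*x^2 - 15*x + 5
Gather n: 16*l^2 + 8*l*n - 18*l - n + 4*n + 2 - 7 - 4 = 16*l^2 - 18*l + n*(8*l + 3) - 9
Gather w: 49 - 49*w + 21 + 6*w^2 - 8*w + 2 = 6*w^2 - 57*w + 72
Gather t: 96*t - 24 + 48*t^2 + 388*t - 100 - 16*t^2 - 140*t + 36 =32*t^2 + 344*t - 88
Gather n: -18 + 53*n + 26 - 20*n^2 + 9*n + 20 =-20*n^2 + 62*n + 28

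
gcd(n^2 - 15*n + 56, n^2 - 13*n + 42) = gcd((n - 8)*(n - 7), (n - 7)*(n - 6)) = n - 7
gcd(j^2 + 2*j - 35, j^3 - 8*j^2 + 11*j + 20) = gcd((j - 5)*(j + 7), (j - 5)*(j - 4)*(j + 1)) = j - 5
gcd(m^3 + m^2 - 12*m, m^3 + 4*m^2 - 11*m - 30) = m - 3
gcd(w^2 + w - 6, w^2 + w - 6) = w^2 + w - 6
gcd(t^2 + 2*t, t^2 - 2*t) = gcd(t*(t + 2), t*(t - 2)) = t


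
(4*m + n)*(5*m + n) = 20*m^2 + 9*m*n + n^2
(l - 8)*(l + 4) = l^2 - 4*l - 32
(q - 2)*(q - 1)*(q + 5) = q^3 + 2*q^2 - 13*q + 10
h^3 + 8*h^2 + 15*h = h*(h + 3)*(h + 5)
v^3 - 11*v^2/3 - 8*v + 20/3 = (v - 5)*(v - 2/3)*(v + 2)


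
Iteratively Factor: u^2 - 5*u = (u)*(u - 5)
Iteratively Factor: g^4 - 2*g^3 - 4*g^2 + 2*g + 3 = (g + 1)*(g^3 - 3*g^2 - g + 3) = (g - 1)*(g + 1)*(g^2 - 2*g - 3) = (g - 3)*(g - 1)*(g + 1)*(g + 1)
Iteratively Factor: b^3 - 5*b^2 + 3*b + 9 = (b - 3)*(b^2 - 2*b - 3) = (b - 3)^2*(b + 1)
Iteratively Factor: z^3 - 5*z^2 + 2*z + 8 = (z - 2)*(z^2 - 3*z - 4) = (z - 4)*(z - 2)*(z + 1)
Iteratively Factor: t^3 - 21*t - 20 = (t - 5)*(t^2 + 5*t + 4) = (t - 5)*(t + 4)*(t + 1)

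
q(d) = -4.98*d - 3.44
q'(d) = -4.98000000000000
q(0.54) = -6.13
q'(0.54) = -4.98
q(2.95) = -18.13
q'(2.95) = -4.98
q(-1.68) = 4.93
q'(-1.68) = -4.98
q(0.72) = -7.03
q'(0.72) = -4.98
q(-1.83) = 5.67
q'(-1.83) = -4.98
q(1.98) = -13.30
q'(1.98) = -4.98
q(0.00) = -3.44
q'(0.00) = -4.98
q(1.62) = -11.51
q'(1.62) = -4.98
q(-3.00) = 11.50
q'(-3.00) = -4.98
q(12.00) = -63.20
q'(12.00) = -4.98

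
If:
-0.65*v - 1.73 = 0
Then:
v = -2.66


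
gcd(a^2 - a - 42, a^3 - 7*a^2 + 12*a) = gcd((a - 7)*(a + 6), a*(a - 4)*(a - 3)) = 1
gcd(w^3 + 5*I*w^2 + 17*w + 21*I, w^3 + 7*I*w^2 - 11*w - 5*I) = w + I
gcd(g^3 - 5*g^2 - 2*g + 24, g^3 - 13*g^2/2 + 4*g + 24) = g - 4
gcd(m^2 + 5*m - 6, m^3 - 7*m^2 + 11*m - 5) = m - 1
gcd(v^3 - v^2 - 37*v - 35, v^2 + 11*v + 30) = v + 5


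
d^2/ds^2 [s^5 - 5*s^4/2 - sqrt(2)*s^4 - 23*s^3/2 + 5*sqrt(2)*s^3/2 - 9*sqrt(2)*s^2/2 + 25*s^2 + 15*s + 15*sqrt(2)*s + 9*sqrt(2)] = 20*s^3 - 30*s^2 - 12*sqrt(2)*s^2 - 69*s + 15*sqrt(2)*s - 9*sqrt(2) + 50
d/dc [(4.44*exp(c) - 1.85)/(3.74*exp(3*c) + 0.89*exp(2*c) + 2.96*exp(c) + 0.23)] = (-33.2112*exp(3*c) + 16.8054*exp(2*c) + 3.293*exp(c) + 6.4972)*exp(c)/(13.9876*exp(6*c) + 6.6572*exp(5*c) + 22.9329*exp(4*c) + 6.9892*exp(3*c) + 9.171*exp(2*c) + 1.3616*exp(c) + 0.0529)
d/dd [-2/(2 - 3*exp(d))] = -6*exp(d)/(3*exp(d) - 2)^2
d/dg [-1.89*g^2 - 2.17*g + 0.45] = -3.78*g - 2.17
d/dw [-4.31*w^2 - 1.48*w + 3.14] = -8.62*w - 1.48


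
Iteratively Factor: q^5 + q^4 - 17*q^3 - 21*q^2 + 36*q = (q)*(q^4 + q^3 - 17*q^2 - 21*q + 36) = q*(q - 4)*(q^3 + 5*q^2 + 3*q - 9) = q*(q - 4)*(q - 1)*(q^2 + 6*q + 9) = q*(q - 4)*(q - 1)*(q + 3)*(q + 3)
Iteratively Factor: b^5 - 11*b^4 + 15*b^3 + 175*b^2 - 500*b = (b)*(b^4 - 11*b^3 + 15*b^2 + 175*b - 500) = b*(b - 5)*(b^3 - 6*b^2 - 15*b + 100) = b*(b - 5)*(b + 4)*(b^2 - 10*b + 25) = b*(b - 5)^2*(b + 4)*(b - 5)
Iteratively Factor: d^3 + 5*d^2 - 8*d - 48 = (d - 3)*(d^2 + 8*d + 16) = (d - 3)*(d + 4)*(d + 4)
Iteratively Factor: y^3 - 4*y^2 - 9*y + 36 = (y - 4)*(y^2 - 9) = (y - 4)*(y - 3)*(y + 3)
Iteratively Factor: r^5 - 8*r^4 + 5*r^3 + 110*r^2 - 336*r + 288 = (r - 3)*(r^4 - 5*r^3 - 10*r^2 + 80*r - 96) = (r - 4)*(r - 3)*(r^3 - r^2 - 14*r + 24) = (r - 4)*(r - 3)*(r - 2)*(r^2 + r - 12) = (r - 4)*(r - 3)^2*(r - 2)*(r + 4)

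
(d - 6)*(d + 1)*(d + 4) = d^3 - d^2 - 26*d - 24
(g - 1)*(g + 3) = g^2 + 2*g - 3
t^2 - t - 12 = (t - 4)*(t + 3)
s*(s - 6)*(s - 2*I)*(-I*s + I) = -I*s^4 - 2*s^3 + 7*I*s^3 + 14*s^2 - 6*I*s^2 - 12*s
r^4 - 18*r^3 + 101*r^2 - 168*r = r*(r - 8)*(r - 7)*(r - 3)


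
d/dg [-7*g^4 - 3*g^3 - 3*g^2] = g*(-28*g^2 - 9*g - 6)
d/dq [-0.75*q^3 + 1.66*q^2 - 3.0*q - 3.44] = -2.25*q^2 + 3.32*q - 3.0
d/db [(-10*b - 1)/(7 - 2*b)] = -72/(2*b - 7)^2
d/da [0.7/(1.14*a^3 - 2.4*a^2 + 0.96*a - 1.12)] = (-2.394*a^2 + 3.36*a - 0.672)/(1.14*a^3 - 2.4*a^2 + 0.96*a - 1.12)^2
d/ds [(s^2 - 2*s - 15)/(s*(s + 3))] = 5/s^2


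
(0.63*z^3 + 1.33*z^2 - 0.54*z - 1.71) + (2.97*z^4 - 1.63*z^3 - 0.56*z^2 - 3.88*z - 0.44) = 2.97*z^4 - 1.0*z^3 + 0.77*z^2 - 4.42*z - 2.15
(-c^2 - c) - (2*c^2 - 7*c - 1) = -3*c^2 + 6*c + 1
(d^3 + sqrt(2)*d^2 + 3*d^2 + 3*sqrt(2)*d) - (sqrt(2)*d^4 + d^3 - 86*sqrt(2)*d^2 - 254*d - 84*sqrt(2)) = -sqrt(2)*d^4 + 3*d^2 + 87*sqrt(2)*d^2 + 3*sqrt(2)*d + 254*d + 84*sqrt(2)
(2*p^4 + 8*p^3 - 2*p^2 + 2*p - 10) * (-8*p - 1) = -16*p^5 - 66*p^4 + 8*p^3 - 14*p^2 + 78*p + 10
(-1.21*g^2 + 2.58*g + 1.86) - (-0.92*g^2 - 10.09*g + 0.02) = -0.29*g^2 + 12.67*g + 1.84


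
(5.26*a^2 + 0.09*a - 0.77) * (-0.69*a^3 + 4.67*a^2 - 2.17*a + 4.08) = -3.6294*a^5 + 24.5021*a^4 - 10.4626*a^3 + 17.6696*a^2 + 2.0381*a - 3.1416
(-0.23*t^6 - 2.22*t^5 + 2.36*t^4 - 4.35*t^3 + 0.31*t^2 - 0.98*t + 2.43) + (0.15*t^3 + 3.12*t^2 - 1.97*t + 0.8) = -0.23*t^6 - 2.22*t^5 + 2.36*t^4 - 4.2*t^3 + 3.43*t^2 - 2.95*t + 3.23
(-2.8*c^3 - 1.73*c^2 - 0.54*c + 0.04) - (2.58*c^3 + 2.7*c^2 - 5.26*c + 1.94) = -5.38*c^3 - 4.43*c^2 + 4.72*c - 1.9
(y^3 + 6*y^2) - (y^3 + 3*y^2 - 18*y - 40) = 3*y^2 + 18*y + 40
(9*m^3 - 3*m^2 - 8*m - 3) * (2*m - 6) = 18*m^4 - 60*m^3 + 2*m^2 + 42*m + 18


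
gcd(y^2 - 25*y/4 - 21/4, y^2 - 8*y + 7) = y - 7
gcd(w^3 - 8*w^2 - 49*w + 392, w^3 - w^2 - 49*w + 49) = w^2 - 49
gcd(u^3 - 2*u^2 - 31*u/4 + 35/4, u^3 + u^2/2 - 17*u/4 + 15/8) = u + 5/2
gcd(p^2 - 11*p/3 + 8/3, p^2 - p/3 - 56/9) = p - 8/3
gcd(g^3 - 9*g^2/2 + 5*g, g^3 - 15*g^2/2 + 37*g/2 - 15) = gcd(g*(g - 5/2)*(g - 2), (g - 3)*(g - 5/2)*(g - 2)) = g^2 - 9*g/2 + 5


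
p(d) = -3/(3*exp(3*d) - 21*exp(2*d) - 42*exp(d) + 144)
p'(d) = -3*(-9*exp(3*d) + 42*exp(2*d) + 42*exp(d))/(3*exp(3*d) - 21*exp(2*d) - 42*exp(d) + 144)^2 = (3*exp(2*d) - 14*exp(d) - 14)*exp(d)/(exp(3*d) - 7*exp(2*d) - 14*exp(d) + 48)^2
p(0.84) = 0.10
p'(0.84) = -0.77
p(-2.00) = -0.02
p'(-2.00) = -0.00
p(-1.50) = -0.02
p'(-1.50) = -0.00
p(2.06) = 0.10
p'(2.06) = 5.00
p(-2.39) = -0.02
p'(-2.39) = -0.00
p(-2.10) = -0.02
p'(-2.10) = -0.00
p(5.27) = -0.00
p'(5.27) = 0.00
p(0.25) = -0.05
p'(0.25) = -0.08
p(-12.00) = -0.02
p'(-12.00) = 0.00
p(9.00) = 0.00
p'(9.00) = 0.00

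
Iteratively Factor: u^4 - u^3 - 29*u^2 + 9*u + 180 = (u - 5)*(u^3 + 4*u^2 - 9*u - 36) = (u - 5)*(u + 3)*(u^2 + u - 12) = (u - 5)*(u - 3)*(u + 3)*(u + 4)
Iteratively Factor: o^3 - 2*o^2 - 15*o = (o - 5)*(o^2 + 3*o) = (o - 5)*(o + 3)*(o)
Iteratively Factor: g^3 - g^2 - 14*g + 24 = (g - 3)*(g^2 + 2*g - 8) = (g - 3)*(g - 2)*(g + 4)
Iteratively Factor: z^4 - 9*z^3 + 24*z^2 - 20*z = (z - 2)*(z^3 - 7*z^2 + 10*z) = z*(z - 2)*(z^2 - 7*z + 10) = z*(z - 5)*(z - 2)*(z - 2)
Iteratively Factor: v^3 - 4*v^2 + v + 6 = (v + 1)*(v^2 - 5*v + 6) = (v - 3)*(v + 1)*(v - 2)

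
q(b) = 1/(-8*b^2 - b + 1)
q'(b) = (16*b + 1)/(-8*b^2 - b + 1)^2 = (16*b + 1)/(8*b^2 + b - 1)^2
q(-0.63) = -0.65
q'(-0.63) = -3.80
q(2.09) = -0.03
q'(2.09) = 0.03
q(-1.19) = -0.11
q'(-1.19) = -0.22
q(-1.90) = -0.04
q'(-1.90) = -0.04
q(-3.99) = -0.01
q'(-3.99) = -0.00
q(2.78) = -0.02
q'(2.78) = 0.01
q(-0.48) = -2.75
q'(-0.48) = -50.64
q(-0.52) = -1.55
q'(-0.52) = -17.69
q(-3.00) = -0.01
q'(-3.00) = -0.01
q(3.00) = -0.01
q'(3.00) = 0.01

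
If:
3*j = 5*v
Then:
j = 5*v/3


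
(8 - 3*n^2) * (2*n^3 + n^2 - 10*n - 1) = -6*n^5 - 3*n^4 + 46*n^3 + 11*n^2 - 80*n - 8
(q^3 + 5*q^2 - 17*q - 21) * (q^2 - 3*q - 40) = q^5 + 2*q^4 - 72*q^3 - 170*q^2 + 743*q + 840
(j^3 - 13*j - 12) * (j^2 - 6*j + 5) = j^5 - 6*j^4 - 8*j^3 + 66*j^2 + 7*j - 60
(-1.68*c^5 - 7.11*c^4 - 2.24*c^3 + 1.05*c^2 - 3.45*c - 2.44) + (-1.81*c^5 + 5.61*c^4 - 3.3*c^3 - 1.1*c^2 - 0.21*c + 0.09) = -3.49*c^5 - 1.5*c^4 - 5.54*c^3 - 0.05*c^2 - 3.66*c - 2.35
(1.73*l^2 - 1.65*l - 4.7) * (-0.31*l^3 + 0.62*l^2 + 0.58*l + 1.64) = -0.5363*l^5 + 1.5841*l^4 + 1.4374*l^3 - 1.0338*l^2 - 5.432*l - 7.708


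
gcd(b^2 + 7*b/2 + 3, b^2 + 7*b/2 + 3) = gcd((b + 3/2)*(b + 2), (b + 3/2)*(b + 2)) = b^2 + 7*b/2 + 3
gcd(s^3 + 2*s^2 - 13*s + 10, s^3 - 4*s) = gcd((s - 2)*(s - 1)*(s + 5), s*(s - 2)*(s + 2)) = s - 2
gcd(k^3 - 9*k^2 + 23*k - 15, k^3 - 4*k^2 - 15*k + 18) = k - 1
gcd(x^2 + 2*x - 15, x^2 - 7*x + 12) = x - 3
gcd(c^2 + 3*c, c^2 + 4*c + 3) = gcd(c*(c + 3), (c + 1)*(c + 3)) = c + 3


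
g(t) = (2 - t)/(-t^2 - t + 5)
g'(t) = (2 - t)*(2*t + 1)/(-t^2 - t + 5)^2 - 1/(-t^2 - t + 5) = (t^2 + t - (t - 2)*(2*t + 1) - 5)/(t^2 + t - 5)^2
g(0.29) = 0.37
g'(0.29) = -0.09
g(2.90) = 0.14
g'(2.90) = 0.00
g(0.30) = 0.37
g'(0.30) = -0.09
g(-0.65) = 0.51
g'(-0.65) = -0.22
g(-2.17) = 1.69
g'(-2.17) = -2.71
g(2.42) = 0.13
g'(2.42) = 0.08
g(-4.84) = -0.50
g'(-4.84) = -0.25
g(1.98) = -0.02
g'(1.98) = 1.23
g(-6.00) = -0.32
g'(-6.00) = -0.10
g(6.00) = 0.11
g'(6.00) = -0.01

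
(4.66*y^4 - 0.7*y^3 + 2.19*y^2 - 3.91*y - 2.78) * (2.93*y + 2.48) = 13.6538*y^5 + 9.5058*y^4 + 4.6807*y^3 - 6.0251*y^2 - 17.8422*y - 6.8944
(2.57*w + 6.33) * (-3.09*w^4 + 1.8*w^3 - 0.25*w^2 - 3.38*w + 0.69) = -7.9413*w^5 - 14.9337*w^4 + 10.7515*w^3 - 10.2691*w^2 - 19.6221*w + 4.3677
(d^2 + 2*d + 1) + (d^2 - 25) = 2*d^2 + 2*d - 24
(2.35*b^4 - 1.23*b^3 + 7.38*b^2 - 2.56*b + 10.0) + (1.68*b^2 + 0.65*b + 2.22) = 2.35*b^4 - 1.23*b^3 + 9.06*b^2 - 1.91*b + 12.22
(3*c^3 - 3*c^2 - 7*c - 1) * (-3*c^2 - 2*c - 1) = -9*c^5 + 3*c^4 + 24*c^3 + 20*c^2 + 9*c + 1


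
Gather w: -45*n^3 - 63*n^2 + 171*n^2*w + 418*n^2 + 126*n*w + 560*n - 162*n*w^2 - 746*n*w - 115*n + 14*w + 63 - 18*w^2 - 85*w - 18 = -45*n^3 + 355*n^2 + 445*n + w^2*(-162*n - 18) + w*(171*n^2 - 620*n - 71) + 45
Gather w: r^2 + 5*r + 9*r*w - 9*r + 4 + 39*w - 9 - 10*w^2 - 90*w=r^2 - 4*r - 10*w^2 + w*(9*r - 51) - 5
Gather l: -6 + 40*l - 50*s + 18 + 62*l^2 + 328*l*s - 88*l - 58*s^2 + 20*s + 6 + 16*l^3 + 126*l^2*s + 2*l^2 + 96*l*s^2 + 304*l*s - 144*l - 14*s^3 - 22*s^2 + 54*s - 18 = 16*l^3 + l^2*(126*s + 64) + l*(96*s^2 + 632*s - 192) - 14*s^3 - 80*s^2 + 24*s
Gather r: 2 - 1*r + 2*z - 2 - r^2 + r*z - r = -r^2 + r*(z - 2) + 2*z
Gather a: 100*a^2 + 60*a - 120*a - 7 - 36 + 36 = 100*a^2 - 60*a - 7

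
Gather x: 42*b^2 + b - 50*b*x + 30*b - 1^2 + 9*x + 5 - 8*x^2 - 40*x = 42*b^2 + 31*b - 8*x^2 + x*(-50*b - 31) + 4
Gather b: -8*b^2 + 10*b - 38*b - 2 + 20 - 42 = -8*b^2 - 28*b - 24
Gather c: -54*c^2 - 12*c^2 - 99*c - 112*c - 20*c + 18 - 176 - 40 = -66*c^2 - 231*c - 198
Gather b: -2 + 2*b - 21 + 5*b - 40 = 7*b - 63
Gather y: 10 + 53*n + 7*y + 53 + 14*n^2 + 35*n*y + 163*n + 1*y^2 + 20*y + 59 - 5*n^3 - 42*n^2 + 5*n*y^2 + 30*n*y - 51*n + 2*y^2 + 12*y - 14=-5*n^3 - 28*n^2 + 165*n + y^2*(5*n + 3) + y*(65*n + 39) + 108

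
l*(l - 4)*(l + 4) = l^3 - 16*l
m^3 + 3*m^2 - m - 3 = (m - 1)*(m + 1)*(m + 3)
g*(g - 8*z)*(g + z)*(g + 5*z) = g^4 - 2*g^3*z - 43*g^2*z^2 - 40*g*z^3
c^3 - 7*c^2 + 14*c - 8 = (c - 4)*(c - 2)*(c - 1)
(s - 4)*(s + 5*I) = s^2 - 4*s + 5*I*s - 20*I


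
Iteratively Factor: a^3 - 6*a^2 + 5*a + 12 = (a - 4)*(a^2 - 2*a - 3) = (a - 4)*(a + 1)*(a - 3)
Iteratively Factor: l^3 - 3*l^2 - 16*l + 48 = (l + 4)*(l^2 - 7*l + 12) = (l - 4)*(l + 4)*(l - 3)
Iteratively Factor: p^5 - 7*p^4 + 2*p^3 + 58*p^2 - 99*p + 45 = (p - 1)*(p^4 - 6*p^3 - 4*p^2 + 54*p - 45) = (p - 1)^2*(p^3 - 5*p^2 - 9*p + 45) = (p - 3)*(p - 1)^2*(p^2 - 2*p - 15) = (p - 5)*(p - 3)*(p - 1)^2*(p + 3)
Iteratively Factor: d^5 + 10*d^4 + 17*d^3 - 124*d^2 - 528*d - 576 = (d - 4)*(d^4 + 14*d^3 + 73*d^2 + 168*d + 144) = (d - 4)*(d + 4)*(d^3 + 10*d^2 + 33*d + 36) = (d - 4)*(d + 3)*(d + 4)*(d^2 + 7*d + 12) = (d - 4)*(d + 3)*(d + 4)^2*(d + 3)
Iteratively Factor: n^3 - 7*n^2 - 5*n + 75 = (n + 3)*(n^2 - 10*n + 25) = (n - 5)*(n + 3)*(n - 5)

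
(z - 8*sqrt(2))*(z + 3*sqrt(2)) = z^2 - 5*sqrt(2)*z - 48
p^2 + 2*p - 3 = (p - 1)*(p + 3)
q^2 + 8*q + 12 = (q + 2)*(q + 6)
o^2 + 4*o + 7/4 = (o + 1/2)*(o + 7/2)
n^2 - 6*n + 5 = (n - 5)*(n - 1)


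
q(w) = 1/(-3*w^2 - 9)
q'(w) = 6*w/(-3*w^2 - 9)^2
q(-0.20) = -0.11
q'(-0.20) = -0.01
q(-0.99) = -0.08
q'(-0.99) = -0.04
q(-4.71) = -0.01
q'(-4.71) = -0.00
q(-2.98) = -0.03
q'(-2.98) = -0.01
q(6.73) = -0.01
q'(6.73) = 0.00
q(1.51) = -0.06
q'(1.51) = 0.04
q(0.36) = -0.11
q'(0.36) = 0.02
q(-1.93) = -0.05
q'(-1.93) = -0.03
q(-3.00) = -0.03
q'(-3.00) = -0.01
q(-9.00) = 0.00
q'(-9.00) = 0.00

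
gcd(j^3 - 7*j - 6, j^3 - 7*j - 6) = j^3 - 7*j - 6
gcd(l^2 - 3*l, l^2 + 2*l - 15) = l - 3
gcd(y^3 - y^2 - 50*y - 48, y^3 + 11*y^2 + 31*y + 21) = y + 1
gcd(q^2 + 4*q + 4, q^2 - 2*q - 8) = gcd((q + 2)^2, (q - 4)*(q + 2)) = q + 2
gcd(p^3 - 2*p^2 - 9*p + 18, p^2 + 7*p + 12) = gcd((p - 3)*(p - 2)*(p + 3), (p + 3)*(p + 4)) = p + 3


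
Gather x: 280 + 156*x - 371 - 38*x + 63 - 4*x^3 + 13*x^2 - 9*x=-4*x^3 + 13*x^2 + 109*x - 28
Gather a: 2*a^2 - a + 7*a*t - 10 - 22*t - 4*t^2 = 2*a^2 + a*(7*t - 1) - 4*t^2 - 22*t - 10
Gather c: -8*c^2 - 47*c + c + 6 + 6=-8*c^2 - 46*c + 12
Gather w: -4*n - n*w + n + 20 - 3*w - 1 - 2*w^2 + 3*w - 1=-n*w - 3*n - 2*w^2 + 18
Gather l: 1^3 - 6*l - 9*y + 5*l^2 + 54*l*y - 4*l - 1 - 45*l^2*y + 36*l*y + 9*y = l^2*(5 - 45*y) + l*(90*y - 10)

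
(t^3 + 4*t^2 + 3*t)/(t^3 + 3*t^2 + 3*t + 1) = t*(t + 3)/(t^2 + 2*t + 1)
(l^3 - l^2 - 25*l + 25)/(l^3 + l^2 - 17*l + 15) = (l - 5)/(l - 3)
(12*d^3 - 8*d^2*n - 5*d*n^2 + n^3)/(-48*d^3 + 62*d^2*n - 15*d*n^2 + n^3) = (-2*d - n)/(8*d - n)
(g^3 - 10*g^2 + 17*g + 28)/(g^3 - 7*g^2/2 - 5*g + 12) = 2*(g^2 - 6*g - 7)/(2*g^2 + g - 6)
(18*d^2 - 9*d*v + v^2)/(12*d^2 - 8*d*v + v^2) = (-3*d + v)/(-2*d + v)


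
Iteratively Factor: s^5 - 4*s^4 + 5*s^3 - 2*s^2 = (s - 1)*(s^4 - 3*s^3 + 2*s^2) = s*(s - 1)*(s^3 - 3*s^2 + 2*s) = s*(s - 1)^2*(s^2 - 2*s) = s^2*(s - 1)^2*(s - 2)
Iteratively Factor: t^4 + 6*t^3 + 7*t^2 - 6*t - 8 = (t - 1)*(t^3 + 7*t^2 + 14*t + 8) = (t - 1)*(t + 4)*(t^2 + 3*t + 2) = (t - 1)*(t + 1)*(t + 4)*(t + 2)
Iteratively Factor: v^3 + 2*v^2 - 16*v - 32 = (v + 2)*(v^2 - 16) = (v - 4)*(v + 2)*(v + 4)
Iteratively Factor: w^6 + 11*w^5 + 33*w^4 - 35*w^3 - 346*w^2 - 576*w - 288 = (w + 2)*(w^5 + 9*w^4 + 15*w^3 - 65*w^2 - 216*w - 144) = (w - 3)*(w + 2)*(w^4 + 12*w^3 + 51*w^2 + 88*w + 48) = (w - 3)*(w + 1)*(w + 2)*(w^3 + 11*w^2 + 40*w + 48) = (w - 3)*(w + 1)*(w + 2)*(w + 4)*(w^2 + 7*w + 12) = (w - 3)*(w + 1)*(w + 2)*(w + 3)*(w + 4)*(w + 4)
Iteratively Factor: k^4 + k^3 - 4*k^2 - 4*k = (k - 2)*(k^3 + 3*k^2 + 2*k) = k*(k - 2)*(k^2 + 3*k + 2) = k*(k - 2)*(k + 1)*(k + 2)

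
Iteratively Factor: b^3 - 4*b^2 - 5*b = (b - 5)*(b^2 + b) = b*(b - 5)*(b + 1)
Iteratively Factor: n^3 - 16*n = (n - 4)*(n^2 + 4*n) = n*(n - 4)*(n + 4)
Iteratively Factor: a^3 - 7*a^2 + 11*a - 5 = (a - 1)*(a^2 - 6*a + 5) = (a - 5)*(a - 1)*(a - 1)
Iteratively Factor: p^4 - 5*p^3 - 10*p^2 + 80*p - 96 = (p - 4)*(p^3 - p^2 - 14*p + 24) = (p - 4)*(p - 3)*(p^2 + 2*p - 8) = (p - 4)*(p - 3)*(p - 2)*(p + 4)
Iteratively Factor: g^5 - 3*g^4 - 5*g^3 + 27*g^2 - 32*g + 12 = (g - 1)*(g^4 - 2*g^3 - 7*g^2 + 20*g - 12) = (g - 1)*(g + 3)*(g^3 - 5*g^2 + 8*g - 4) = (g - 2)*(g - 1)*(g + 3)*(g^2 - 3*g + 2) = (g - 2)^2*(g - 1)*(g + 3)*(g - 1)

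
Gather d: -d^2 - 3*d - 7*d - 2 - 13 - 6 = -d^2 - 10*d - 21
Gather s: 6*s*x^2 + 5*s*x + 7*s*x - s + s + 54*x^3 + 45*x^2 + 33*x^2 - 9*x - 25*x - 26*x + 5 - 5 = s*(6*x^2 + 12*x) + 54*x^3 + 78*x^2 - 60*x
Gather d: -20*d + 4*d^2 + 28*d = 4*d^2 + 8*d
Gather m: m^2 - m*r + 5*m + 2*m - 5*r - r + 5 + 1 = m^2 + m*(7 - r) - 6*r + 6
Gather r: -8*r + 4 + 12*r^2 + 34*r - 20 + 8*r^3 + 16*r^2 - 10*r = 8*r^3 + 28*r^2 + 16*r - 16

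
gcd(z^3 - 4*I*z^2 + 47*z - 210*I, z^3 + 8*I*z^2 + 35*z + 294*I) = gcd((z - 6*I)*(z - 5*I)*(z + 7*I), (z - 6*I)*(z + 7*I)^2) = z^2 + I*z + 42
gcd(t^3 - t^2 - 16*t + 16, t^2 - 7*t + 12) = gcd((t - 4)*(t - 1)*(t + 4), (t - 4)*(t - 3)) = t - 4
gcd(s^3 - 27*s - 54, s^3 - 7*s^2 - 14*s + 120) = s - 6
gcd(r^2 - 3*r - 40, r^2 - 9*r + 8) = r - 8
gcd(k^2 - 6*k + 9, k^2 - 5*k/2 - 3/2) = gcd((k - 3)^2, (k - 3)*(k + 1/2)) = k - 3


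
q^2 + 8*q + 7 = (q + 1)*(q + 7)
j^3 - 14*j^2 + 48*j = j*(j - 8)*(j - 6)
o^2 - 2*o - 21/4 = (o - 7/2)*(o + 3/2)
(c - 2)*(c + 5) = c^2 + 3*c - 10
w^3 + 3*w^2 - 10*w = w*(w - 2)*(w + 5)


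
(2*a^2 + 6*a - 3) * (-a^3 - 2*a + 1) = -2*a^5 - 6*a^4 - a^3 - 10*a^2 + 12*a - 3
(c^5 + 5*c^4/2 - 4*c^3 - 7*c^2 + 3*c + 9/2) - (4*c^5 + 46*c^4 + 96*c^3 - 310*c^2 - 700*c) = -3*c^5 - 87*c^4/2 - 100*c^3 + 303*c^2 + 703*c + 9/2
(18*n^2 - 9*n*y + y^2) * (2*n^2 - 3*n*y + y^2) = 36*n^4 - 72*n^3*y + 47*n^2*y^2 - 12*n*y^3 + y^4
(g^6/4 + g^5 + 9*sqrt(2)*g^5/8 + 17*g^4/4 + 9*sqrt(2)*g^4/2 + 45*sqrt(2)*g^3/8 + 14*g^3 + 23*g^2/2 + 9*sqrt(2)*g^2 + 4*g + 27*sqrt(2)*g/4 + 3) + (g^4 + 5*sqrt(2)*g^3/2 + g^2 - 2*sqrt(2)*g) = g^6/4 + g^5 + 9*sqrt(2)*g^5/8 + 21*g^4/4 + 9*sqrt(2)*g^4/2 + 65*sqrt(2)*g^3/8 + 14*g^3 + 25*g^2/2 + 9*sqrt(2)*g^2 + 4*g + 19*sqrt(2)*g/4 + 3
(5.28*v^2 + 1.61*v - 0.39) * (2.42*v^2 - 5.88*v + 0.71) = 12.7776*v^4 - 27.1502*v^3 - 6.6618*v^2 + 3.4363*v - 0.2769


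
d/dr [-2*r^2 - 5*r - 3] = -4*r - 5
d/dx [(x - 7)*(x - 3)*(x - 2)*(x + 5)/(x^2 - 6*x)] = (2*x^5 - 25*x^4 + 84*x^3 - 49*x^2 + 420*x - 1260)/(x^2*(x^2 - 12*x + 36))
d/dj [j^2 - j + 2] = 2*j - 1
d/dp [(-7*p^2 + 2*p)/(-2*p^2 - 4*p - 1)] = 2*(16*p^2 + 7*p - 1)/(4*p^4 + 16*p^3 + 20*p^2 + 8*p + 1)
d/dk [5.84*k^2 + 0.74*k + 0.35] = 11.68*k + 0.74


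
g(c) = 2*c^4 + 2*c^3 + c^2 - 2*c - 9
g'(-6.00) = -1526.00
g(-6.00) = 2199.00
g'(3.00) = 274.00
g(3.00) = 210.00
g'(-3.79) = -358.91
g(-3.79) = 316.72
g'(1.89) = 77.22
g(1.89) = 29.81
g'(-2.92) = -155.86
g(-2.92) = 100.97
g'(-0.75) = -3.50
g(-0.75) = -7.15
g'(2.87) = 242.28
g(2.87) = 176.47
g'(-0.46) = -2.43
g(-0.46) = -7.97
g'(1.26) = 26.05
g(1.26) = -0.89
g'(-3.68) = -326.79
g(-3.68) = 279.02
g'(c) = 8*c^3 + 6*c^2 + 2*c - 2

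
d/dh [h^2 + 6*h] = 2*h + 6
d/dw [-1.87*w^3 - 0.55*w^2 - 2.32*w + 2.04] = -5.61*w^2 - 1.1*w - 2.32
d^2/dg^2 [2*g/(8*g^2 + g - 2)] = 4*(g*(16*g + 1)^2 - (24*g + 1)*(8*g^2 + g - 2))/(8*g^2 + g - 2)^3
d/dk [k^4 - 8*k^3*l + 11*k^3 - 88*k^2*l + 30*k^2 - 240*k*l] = 4*k^3 - 24*k^2*l + 33*k^2 - 176*k*l + 60*k - 240*l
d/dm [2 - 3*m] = -3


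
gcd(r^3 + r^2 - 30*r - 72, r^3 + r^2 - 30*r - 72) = r^3 + r^2 - 30*r - 72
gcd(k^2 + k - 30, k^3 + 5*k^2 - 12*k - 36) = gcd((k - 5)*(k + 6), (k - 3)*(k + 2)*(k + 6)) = k + 6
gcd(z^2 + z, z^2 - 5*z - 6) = z + 1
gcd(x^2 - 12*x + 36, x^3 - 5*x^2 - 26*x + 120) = x - 6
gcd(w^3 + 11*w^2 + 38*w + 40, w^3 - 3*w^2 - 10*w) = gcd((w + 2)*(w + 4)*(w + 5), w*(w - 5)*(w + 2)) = w + 2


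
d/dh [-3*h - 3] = -3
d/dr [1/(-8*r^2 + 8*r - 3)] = 8*(2*r - 1)/(8*r^2 - 8*r + 3)^2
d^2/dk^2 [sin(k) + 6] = -sin(k)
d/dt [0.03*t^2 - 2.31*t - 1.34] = 0.06*t - 2.31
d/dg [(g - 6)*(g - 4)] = 2*g - 10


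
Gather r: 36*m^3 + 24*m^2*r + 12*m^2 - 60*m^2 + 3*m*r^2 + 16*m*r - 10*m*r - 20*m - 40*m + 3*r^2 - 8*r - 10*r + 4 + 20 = 36*m^3 - 48*m^2 - 60*m + r^2*(3*m + 3) + r*(24*m^2 + 6*m - 18) + 24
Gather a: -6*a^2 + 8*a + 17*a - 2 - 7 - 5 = -6*a^2 + 25*a - 14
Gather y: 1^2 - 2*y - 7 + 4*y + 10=2*y + 4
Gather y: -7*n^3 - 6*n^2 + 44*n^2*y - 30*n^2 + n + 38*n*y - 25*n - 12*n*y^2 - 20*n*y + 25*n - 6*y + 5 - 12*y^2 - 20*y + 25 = -7*n^3 - 36*n^2 + n + y^2*(-12*n - 12) + y*(44*n^2 + 18*n - 26) + 30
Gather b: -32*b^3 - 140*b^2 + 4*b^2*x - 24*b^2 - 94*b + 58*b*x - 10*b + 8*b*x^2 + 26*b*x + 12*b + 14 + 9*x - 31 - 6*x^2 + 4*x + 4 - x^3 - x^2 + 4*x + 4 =-32*b^3 + b^2*(4*x - 164) + b*(8*x^2 + 84*x - 92) - x^3 - 7*x^2 + 17*x - 9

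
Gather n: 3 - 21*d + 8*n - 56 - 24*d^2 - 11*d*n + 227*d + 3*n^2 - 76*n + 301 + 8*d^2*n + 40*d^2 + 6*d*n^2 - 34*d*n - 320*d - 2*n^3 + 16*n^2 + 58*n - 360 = 16*d^2 - 114*d - 2*n^3 + n^2*(6*d + 19) + n*(8*d^2 - 45*d - 10) - 112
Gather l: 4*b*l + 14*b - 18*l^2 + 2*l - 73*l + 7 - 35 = 14*b - 18*l^2 + l*(4*b - 71) - 28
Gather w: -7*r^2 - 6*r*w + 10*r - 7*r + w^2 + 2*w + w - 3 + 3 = -7*r^2 + 3*r + w^2 + w*(3 - 6*r)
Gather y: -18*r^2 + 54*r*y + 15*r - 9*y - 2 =-18*r^2 + 15*r + y*(54*r - 9) - 2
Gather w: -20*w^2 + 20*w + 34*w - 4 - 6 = -20*w^2 + 54*w - 10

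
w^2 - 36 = (w - 6)*(w + 6)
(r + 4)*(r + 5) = r^2 + 9*r + 20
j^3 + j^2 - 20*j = j*(j - 4)*(j + 5)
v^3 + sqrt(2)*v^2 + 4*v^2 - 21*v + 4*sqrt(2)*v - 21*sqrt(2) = (v - 3)*(v + 7)*(v + sqrt(2))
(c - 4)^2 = c^2 - 8*c + 16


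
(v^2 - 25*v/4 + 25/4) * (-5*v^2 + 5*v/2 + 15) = -5*v^4 + 135*v^3/4 - 255*v^2/8 - 625*v/8 + 375/4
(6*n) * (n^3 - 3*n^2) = 6*n^4 - 18*n^3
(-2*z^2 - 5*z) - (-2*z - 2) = -2*z^2 - 3*z + 2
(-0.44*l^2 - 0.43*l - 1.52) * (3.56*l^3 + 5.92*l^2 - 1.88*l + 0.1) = -1.5664*l^5 - 4.1356*l^4 - 7.1296*l^3 - 8.234*l^2 + 2.8146*l - 0.152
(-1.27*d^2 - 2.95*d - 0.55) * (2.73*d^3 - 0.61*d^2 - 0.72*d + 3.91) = -3.4671*d^5 - 7.2788*d^4 + 1.2124*d^3 - 2.5062*d^2 - 11.1385*d - 2.1505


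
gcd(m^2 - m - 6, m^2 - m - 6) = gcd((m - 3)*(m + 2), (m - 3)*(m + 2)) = m^2 - m - 6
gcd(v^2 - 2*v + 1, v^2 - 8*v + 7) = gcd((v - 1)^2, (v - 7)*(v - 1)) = v - 1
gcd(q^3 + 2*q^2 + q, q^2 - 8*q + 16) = 1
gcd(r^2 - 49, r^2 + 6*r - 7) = r + 7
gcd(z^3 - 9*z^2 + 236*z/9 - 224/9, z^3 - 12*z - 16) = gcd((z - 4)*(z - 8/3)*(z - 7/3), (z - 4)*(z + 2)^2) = z - 4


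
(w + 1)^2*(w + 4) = w^3 + 6*w^2 + 9*w + 4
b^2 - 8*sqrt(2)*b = b*(b - 8*sqrt(2))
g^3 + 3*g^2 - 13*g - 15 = (g - 3)*(g + 1)*(g + 5)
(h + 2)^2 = h^2 + 4*h + 4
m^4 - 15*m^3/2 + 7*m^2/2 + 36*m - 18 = (m - 6)*(m - 3)*(m - 1/2)*(m + 2)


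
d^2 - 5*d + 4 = (d - 4)*(d - 1)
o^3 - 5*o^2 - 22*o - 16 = (o - 8)*(o + 1)*(o + 2)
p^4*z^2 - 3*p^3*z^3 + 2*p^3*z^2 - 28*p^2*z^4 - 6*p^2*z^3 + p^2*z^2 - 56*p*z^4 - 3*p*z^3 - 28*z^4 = (p - 7*z)*(p + 4*z)*(p*z + z)^2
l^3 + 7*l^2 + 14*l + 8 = (l + 1)*(l + 2)*(l + 4)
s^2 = s^2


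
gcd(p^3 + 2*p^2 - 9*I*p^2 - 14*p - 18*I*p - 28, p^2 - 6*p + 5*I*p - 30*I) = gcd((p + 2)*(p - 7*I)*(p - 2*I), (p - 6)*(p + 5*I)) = 1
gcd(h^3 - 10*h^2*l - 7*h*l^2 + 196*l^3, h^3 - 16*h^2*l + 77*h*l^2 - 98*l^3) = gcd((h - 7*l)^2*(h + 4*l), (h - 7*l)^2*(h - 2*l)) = h^2 - 14*h*l + 49*l^2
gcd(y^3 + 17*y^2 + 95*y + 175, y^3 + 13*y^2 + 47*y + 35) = y^2 + 12*y + 35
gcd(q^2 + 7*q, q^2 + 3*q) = q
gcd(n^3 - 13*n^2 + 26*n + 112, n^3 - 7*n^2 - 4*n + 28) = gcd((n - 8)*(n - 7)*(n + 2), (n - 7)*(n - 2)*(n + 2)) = n^2 - 5*n - 14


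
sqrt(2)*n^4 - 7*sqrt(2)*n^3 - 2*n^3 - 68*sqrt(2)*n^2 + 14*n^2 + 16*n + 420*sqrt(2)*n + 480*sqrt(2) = (n - 8)*(n - 6*sqrt(2))*(n + 5*sqrt(2))*(sqrt(2)*n + sqrt(2))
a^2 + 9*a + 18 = (a + 3)*(a + 6)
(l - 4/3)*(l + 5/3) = l^2 + l/3 - 20/9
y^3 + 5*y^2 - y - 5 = (y - 1)*(y + 1)*(y + 5)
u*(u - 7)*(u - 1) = u^3 - 8*u^2 + 7*u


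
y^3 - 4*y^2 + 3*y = y*(y - 3)*(y - 1)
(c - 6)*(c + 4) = c^2 - 2*c - 24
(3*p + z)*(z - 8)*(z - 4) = 3*p*z^2 - 36*p*z + 96*p + z^3 - 12*z^2 + 32*z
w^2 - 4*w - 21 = (w - 7)*(w + 3)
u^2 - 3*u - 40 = (u - 8)*(u + 5)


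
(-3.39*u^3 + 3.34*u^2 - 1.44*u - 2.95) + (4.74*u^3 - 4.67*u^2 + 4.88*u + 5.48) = 1.35*u^3 - 1.33*u^2 + 3.44*u + 2.53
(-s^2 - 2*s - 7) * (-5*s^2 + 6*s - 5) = 5*s^4 + 4*s^3 + 28*s^2 - 32*s + 35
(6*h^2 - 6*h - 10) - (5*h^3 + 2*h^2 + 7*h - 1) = -5*h^3 + 4*h^2 - 13*h - 9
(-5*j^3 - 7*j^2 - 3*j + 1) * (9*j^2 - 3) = -45*j^5 - 63*j^4 - 12*j^3 + 30*j^2 + 9*j - 3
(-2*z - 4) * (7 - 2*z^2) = 4*z^3 + 8*z^2 - 14*z - 28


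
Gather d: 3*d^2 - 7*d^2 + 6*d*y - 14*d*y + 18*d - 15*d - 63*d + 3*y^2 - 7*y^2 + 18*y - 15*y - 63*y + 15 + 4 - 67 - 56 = -4*d^2 + d*(-8*y - 60) - 4*y^2 - 60*y - 104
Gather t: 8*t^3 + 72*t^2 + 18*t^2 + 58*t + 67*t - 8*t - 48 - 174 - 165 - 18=8*t^3 + 90*t^2 + 117*t - 405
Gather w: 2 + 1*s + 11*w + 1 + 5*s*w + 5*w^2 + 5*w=s + 5*w^2 + w*(5*s + 16) + 3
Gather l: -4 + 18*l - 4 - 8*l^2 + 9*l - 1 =-8*l^2 + 27*l - 9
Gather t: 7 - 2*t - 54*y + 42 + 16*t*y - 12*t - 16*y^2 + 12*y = t*(16*y - 14) - 16*y^2 - 42*y + 49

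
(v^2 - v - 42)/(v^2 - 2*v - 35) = (v + 6)/(v + 5)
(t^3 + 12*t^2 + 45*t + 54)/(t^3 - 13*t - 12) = (t^2 + 9*t + 18)/(t^2 - 3*t - 4)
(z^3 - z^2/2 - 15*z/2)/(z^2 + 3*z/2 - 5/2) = z*(z - 3)/(z - 1)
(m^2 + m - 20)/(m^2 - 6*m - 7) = (-m^2 - m + 20)/(-m^2 + 6*m + 7)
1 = 1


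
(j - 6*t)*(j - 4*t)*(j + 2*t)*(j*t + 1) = j^4*t - 8*j^3*t^2 + j^3 + 4*j^2*t^3 - 8*j^2*t + 48*j*t^4 + 4*j*t^2 + 48*t^3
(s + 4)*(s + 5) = s^2 + 9*s + 20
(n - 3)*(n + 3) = n^2 - 9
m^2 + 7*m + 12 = (m + 3)*(m + 4)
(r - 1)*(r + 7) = r^2 + 6*r - 7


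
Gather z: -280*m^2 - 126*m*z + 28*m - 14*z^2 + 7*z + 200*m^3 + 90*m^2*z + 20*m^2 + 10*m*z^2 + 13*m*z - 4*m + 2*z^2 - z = 200*m^3 - 260*m^2 + 24*m + z^2*(10*m - 12) + z*(90*m^2 - 113*m + 6)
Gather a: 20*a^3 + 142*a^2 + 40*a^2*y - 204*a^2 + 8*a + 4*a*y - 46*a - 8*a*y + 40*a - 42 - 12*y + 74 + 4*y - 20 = 20*a^3 + a^2*(40*y - 62) + a*(2 - 4*y) - 8*y + 12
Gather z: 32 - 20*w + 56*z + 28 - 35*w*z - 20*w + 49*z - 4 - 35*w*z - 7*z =-40*w + z*(98 - 70*w) + 56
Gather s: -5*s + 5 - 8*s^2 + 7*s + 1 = -8*s^2 + 2*s + 6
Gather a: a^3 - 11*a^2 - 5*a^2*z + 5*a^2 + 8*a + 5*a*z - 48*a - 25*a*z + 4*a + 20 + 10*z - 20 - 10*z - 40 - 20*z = a^3 + a^2*(-5*z - 6) + a*(-20*z - 36) - 20*z - 40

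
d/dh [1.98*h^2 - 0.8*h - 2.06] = 3.96*h - 0.8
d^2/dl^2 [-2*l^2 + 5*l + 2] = -4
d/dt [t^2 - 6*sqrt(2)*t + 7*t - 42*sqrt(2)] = 2*t - 6*sqrt(2) + 7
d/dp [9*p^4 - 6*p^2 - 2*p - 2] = 36*p^3 - 12*p - 2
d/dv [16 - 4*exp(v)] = -4*exp(v)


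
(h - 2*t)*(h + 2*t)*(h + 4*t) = h^3 + 4*h^2*t - 4*h*t^2 - 16*t^3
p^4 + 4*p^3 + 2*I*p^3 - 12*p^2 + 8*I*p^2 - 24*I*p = p*(p - 2)*(p + 6)*(p + 2*I)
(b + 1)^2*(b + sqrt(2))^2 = b^4 + 2*b^3 + 2*sqrt(2)*b^3 + 3*b^2 + 4*sqrt(2)*b^2 + 2*sqrt(2)*b + 4*b + 2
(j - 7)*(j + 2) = j^2 - 5*j - 14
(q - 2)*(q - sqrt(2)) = q^2 - 2*q - sqrt(2)*q + 2*sqrt(2)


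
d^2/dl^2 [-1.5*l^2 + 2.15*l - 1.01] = -3.00000000000000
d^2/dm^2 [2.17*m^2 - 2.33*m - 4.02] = 4.34000000000000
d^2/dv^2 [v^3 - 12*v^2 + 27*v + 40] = 6*v - 24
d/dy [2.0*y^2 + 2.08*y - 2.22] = 4.0*y + 2.08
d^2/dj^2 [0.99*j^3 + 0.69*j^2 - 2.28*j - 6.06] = 5.94*j + 1.38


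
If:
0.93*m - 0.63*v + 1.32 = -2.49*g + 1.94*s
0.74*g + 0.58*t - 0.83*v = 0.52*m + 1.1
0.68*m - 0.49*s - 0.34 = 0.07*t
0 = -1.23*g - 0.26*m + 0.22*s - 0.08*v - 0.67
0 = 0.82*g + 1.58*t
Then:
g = -0.42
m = 1.94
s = 1.96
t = 0.22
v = -2.76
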